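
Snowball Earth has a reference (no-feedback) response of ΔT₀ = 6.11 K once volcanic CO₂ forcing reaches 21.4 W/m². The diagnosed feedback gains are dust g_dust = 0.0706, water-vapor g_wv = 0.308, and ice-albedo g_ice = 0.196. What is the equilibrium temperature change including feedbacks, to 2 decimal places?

14.36 K

Total gain g = 0.0706 + 0.308 + 0.196 = 0.5746.
Amplification A = 1/(1 − 0.5746) = 2.351.
ΔT = 6.11 × 2.351 = 14.36 K.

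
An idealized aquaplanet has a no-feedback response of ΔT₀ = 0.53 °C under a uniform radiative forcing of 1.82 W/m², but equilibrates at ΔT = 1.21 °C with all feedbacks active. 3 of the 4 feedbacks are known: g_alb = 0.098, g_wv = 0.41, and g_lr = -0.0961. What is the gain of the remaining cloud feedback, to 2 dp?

0.15

Amplification A = ΔT/ΔT₀ = 1.21/0.53 = 2.283.
Total gain g = 1 − 1/A = 1 − 1/2.283 = 0.562.
Known gains sum to 0.098 + 0.41 − 0.0961 = 0.4119.
g_cld = 0.562 − 0.4119 = 0.15.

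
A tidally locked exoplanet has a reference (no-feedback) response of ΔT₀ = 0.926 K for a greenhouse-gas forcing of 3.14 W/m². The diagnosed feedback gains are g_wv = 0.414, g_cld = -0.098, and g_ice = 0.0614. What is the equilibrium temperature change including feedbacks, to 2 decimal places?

Total gain g = 0.414 − 0.098 + 0.0614 = 0.3774.
Amplification A = 1/(1 − 0.3774) = 1.606.
ΔT = 0.926 × 1.606 = 1.49 K.

1.49 K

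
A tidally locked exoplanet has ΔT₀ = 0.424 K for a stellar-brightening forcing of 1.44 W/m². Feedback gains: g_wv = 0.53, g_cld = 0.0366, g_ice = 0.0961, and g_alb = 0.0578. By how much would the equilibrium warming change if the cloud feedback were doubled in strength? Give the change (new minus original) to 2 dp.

Original: g = 0.7205, ΔT = 0.424/(1−0.7205) = 1.5170 K.
With doubled cloud: g' = 0.7571, ΔT' = 0.424/(1−0.7571) = 1.7456 K.
Change = 1.7456 − 1.5170 = 0.23 K.

0.23 K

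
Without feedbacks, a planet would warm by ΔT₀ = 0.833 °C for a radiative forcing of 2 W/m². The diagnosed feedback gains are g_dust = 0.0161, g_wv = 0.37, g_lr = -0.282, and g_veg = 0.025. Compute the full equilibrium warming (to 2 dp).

Total gain g = 0.0161 + 0.37 − 0.282 + 0.025 = 0.1291.
Amplification A = 1/(1 − 0.1291) = 1.148.
ΔT = 0.833 × 1.148 = 0.96 °C.

0.96 °C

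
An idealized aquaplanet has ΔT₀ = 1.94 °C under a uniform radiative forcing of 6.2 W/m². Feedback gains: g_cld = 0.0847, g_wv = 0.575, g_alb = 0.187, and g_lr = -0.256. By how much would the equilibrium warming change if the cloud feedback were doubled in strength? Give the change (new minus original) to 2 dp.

Original: g = 0.5907, ΔT = 1.94/(1−0.5907) = 4.7398 °C.
With doubled cloud: g' = 0.6754, ΔT' = 1.94/(1−0.6754) = 5.9766 °C.
Change = 5.9766 − 4.7398 = 1.24 °C.

1.24 °C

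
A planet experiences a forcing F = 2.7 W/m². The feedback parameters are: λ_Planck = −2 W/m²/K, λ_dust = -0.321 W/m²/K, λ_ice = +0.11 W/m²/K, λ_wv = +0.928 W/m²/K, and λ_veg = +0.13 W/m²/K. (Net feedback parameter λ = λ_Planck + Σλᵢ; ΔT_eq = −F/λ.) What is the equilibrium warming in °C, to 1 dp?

Net feedback parameter λ = (−2) + (-0.321) + (+0.11) + (+0.928) + (+0.13) = -1.153 W/m²/K.
ΔT = −F/λ = −2.7/(-1.153) = 2.3 °C.

2.3 °C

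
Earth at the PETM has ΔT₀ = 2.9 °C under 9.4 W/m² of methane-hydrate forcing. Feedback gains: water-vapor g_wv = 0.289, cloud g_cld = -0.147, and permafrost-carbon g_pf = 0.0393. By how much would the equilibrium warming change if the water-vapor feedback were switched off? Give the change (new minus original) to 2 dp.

-0.92 °C

Original: g = 0.1813, ΔT = 2.9/(1−0.1813) = 3.5422 °C.
Without water-vapor: g' = -0.1077, ΔT' = 2.9/(1+0.1077) = 2.6180 °C.
Change = 2.6180 − 3.5422 = -0.92 °C.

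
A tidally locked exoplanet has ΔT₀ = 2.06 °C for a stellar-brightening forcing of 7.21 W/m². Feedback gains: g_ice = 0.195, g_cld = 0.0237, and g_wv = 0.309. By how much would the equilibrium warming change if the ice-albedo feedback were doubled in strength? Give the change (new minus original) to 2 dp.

Original: g = 0.5277, ΔT = 2.06/(1−0.5277) = 4.3616 °C.
With doubled ice-albedo: g' = 0.7227, ΔT' = 2.06/(1−0.7227) = 7.4288 °C.
Change = 7.4288 − 4.3616 = 3.07 °C.

3.07 °C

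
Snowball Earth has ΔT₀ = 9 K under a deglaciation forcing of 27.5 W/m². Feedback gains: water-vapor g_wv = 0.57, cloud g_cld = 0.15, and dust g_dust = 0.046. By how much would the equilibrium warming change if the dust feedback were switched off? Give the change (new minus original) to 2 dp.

Original: g = 0.766, ΔT = 9/(1−0.766) = 38.4615 K.
Without dust: g' = 0.72, ΔT' = 9/(1−0.72) = 32.1429 K.
Change = 32.1429 − 38.4615 = -6.32 K.

-6.32 K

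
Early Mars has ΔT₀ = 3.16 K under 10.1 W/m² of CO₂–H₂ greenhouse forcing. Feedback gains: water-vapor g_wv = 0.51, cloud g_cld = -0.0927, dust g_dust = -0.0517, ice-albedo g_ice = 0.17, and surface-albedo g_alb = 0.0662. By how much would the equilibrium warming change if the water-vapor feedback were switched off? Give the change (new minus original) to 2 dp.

Original: g = 0.6018, ΔT = 3.16/(1−0.6018) = 7.9357 K.
Without water-vapor: g' = 0.0918, ΔT' = 3.16/(1−0.0918) = 3.4794 K.
Change = 3.4794 − 7.9357 = -4.46 K.

-4.46 K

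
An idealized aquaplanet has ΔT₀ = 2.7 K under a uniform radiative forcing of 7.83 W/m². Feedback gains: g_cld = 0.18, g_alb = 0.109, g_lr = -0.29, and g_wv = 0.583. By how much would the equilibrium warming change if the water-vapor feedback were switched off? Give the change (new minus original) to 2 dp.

-3.76 K

Original: g = 0.582, ΔT = 2.7/(1−0.582) = 6.4593 K.
Without water-vapor: g' = -0.001, ΔT' = 2.7/(1+0.001) = 2.6973 K.
Change = 2.6973 − 6.4593 = -3.76 K.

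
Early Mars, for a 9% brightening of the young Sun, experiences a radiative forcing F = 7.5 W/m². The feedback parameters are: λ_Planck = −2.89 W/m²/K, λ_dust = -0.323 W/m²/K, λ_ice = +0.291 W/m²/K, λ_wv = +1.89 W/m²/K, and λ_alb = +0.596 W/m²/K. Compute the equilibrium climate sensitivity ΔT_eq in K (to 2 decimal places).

17.20 K

Net feedback parameter λ = (−2.89) + (-0.323) + (+0.291) + (+1.89) + (+0.596) = -0.436 W/m²/K.
ΔT = −F/λ = −7.5/(-0.436) = 17.20 K.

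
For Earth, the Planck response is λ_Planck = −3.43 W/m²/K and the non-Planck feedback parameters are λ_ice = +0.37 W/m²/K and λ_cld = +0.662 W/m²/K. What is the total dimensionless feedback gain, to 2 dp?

0.30

Convert to gains: g_ice = 0.37/3.43 = 0.1079; g_cld = 0.662/3.43 = 0.193.
Total gain g = 0.3009.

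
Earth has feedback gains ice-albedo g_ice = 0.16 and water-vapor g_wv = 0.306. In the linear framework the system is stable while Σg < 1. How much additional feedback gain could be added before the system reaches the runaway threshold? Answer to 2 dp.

Current total gain = 0.16 + 0.306 = 0.466.
Margin to runaway = 1 − 0.466 = 0.53.

0.53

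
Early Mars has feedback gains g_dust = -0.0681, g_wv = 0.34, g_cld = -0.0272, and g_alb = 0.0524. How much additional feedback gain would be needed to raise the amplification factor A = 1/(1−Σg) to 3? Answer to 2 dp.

0.37

Current total gain = 0.2971.
Target gain for A = 3: g* = 1 − 1/3 = 0.6667.
Additional gain needed = 0.6667 − 0.2971 = 0.37.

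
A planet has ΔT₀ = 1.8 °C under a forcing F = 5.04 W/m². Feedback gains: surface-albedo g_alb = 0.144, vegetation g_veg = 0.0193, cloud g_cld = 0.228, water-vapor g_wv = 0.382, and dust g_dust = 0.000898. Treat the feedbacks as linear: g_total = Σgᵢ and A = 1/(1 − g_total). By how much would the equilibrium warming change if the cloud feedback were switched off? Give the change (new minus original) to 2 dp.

-4.01 °C

Original: g = 0.774198, ΔT = 1.8/(1−0.774198) = 7.9716 °C.
Without cloud: g' = 0.546198, ΔT' = 1.8/(1−0.546198) = 3.9665 °C.
Change = 3.9665 − 7.9716 = -4.01 °C.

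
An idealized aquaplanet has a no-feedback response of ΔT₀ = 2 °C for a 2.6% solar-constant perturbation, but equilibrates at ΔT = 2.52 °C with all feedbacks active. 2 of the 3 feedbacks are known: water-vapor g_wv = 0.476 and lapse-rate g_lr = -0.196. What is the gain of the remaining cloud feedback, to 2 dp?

-0.07

Amplification A = ΔT/ΔT₀ = 2.52/2 = 1.26.
Total gain g = 1 − 1/A = 1 − 1/1.26 = 0.2063.
Known gains sum to 0.476 − 0.196 = 0.28.
g_cld = 0.2063 − 0.28 = -0.07.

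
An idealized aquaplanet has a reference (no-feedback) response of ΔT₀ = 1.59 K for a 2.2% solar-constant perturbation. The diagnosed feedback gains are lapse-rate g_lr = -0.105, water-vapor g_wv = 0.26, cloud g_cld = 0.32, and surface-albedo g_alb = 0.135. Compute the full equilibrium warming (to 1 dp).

Total gain g = -0.105 + 0.26 + 0.32 + 0.135 = 0.61.
Amplification A = 1/(1 − 0.61) = 2.564.
ΔT = 1.59 × 2.564 = 4.1 K.

4.1 K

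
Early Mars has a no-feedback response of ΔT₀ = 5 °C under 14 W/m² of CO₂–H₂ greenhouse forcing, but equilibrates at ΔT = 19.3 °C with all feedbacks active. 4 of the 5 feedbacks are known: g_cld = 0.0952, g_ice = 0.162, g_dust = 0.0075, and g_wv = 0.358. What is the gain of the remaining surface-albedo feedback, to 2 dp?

0.12

Amplification A = ΔT/ΔT₀ = 19.3/5 = 3.86.
Total gain g = 1 − 1/A = 1 − 1/3.86 = 0.7409.
Known gains sum to 0.0952 + 0.162 + 0.0075 + 0.358 = 0.6227.
g_alb = 0.7409 − 0.6227 = 0.12.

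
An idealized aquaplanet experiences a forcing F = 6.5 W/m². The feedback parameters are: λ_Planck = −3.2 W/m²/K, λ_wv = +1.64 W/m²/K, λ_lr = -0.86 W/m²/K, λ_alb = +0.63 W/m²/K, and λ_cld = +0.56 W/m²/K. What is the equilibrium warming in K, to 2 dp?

5.28 K

Net feedback parameter λ = (−3.2) + (+1.64) + (-0.86) + (+0.63) + (+0.56) = -1.23 W/m²/K.
ΔT = −F/λ = −6.5/(-1.23) = 5.28 K.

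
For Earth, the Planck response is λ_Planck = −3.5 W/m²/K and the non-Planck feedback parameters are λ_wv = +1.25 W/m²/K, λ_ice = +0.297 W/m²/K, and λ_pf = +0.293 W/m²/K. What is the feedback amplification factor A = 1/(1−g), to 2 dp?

2.11

Convert to gains: g_wv = 1.25/3.5 = 0.3571; g_ice = 0.297/3.5 = 0.08486; g_pf = 0.293/3.5 = 0.08371.
Total gain g = 0.52567.
A = 1/(1 − 0.52567) = 2.11.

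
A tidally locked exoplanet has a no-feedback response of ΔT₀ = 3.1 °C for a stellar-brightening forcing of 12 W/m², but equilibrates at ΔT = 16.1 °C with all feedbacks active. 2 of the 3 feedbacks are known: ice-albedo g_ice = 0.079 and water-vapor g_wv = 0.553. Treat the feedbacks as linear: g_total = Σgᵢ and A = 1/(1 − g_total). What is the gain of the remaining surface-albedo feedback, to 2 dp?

0.18

Amplification A = ΔT/ΔT₀ = 16.1/3.1 = 5.194.
Total gain g = 1 − 1/A = 1 − 1/5.194 = 0.8075.
Known gains sum to 0.079 + 0.553 = 0.632.
g_alb = 0.8075 − 0.632 = 0.18.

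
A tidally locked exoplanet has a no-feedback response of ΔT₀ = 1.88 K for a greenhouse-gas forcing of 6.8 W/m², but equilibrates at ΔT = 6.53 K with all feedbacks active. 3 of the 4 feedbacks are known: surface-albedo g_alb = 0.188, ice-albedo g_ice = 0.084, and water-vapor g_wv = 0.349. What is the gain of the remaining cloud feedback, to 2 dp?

Amplification A = ΔT/ΔT₀ = 6.53/1.88 = 3.473.
Total gain g = 1 − 1/A = 1 − 1/3.473 = 0.7121.
Known gains sum to 0.188 + 0.084 + 0.349 = 0.621.
g_cld = 0.7121 − 0.621 = 0.09.

0.09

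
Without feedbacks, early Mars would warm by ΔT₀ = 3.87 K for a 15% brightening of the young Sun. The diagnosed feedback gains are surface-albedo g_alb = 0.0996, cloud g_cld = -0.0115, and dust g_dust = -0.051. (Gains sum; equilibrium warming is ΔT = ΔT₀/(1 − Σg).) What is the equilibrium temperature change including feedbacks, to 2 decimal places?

4.02 K

Total gain g = 0.0996 − 0.0115 − 0.051 = 0.0371.
Amplification A = 1/(1 − 0.0371) = 1.039.
ΔT = 3.87 × 1.039 = 4.02 K.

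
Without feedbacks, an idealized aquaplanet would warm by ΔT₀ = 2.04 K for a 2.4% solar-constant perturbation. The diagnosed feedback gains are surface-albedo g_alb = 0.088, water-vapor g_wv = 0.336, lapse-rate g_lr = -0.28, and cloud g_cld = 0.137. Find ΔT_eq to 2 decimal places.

Total gain g = 0.088 + 0.336 − 0.28 + 0.137 = 0.281.
Amplification A = 1/(1 − 0.281) = 1.391.
ΔT = 2.04 × 1.391 = 2.84 K.

2.84 K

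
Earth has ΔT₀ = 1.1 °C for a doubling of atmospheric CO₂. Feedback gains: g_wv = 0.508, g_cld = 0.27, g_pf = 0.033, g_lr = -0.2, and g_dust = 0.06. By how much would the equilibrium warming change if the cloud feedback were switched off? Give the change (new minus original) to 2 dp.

Original: g = 0.671, ΔT = 1.1/(1−0.671) = 3.3435 °C.
Without cloud: g' = 0.401, ΔT' = 1.1/(1−0.401) = 1.8364 °C.
Change = 1.8364 − 3.3435 = -1.51 °C.

-1.51 °C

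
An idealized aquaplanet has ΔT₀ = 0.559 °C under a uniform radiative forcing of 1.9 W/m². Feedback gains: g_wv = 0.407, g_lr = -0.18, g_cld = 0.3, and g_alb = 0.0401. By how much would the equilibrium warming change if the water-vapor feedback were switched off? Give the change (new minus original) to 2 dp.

-0.63 °C

Original: g = 0.5671, ΔT = 0.559/(1−0.5671) = 1.2913 °C.
Without water-vapor: g' = 0.1601, ΔT' = 0.559/(1−0.1601) = 0.6656 °C.
Change = 0.6656 − 1.2913 = -0.63 °C.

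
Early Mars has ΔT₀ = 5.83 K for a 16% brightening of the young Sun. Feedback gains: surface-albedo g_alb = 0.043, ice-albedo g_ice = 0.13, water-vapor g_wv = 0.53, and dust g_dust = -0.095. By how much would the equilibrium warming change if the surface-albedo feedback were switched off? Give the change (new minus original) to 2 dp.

Original: g = 0.608, ΔT = 5.83/(1−0.608) = 14.8724 K.
Without surface-albedo: g' = 0.565, ΔT' = 5.83/(1−0.565) = 13.4023 K.
Change = 13.4023 − 14.8724 = -1.47 K.

-1.47 K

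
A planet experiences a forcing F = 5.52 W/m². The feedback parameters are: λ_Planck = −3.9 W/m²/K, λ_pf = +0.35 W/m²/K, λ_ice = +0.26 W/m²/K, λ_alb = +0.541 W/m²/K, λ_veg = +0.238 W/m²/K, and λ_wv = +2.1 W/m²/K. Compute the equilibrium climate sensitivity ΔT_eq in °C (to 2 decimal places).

13.43 °C

Net feedback parameter λ = (−3.9) + (+0.35) + (+0.26) + (+0.541) + (+0.238) + (+2.1) = -0.411 W/m²/K.
ΔT = −F/λ = −5.52/(-0.411) = 13.43 °C.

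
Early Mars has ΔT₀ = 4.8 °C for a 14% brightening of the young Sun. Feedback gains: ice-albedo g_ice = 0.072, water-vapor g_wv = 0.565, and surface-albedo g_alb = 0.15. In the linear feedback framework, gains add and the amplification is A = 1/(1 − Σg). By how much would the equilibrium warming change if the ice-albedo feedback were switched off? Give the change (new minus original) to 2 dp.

-5.69 °C

Original: g = 0.787, ΔT = 4.8/(1−0.787) = 22.5352 °C.
Without ice-albedo: g' = 0.715, ΔT' = 4.8/(1−0.715) = 16.8421 °C.
Change = 16.8421 − 22.5352 = -5.69 °C.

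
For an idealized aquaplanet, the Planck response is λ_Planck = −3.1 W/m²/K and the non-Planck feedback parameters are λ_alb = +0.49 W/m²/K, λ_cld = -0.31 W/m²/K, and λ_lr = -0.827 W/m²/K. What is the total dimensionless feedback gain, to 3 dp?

Convert to gains: g_alb = 0.49/3.1 = 0.1581; g_cld = -0.31/3.1 = -0.1; g_lr = -0.827/3.1 = -0.2668.
Total gain g = -0.2087.

-0.209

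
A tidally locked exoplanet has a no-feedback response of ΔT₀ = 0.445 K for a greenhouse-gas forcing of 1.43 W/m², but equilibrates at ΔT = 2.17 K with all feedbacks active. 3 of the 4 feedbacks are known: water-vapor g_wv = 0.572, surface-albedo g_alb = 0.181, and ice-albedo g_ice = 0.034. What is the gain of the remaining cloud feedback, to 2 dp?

Amplification A = ΔT/ΔT₀ = 2.17/0.445 = 4.876.
Total gain g = 1 − 1/A = 1 − 1/4.876 = 0.7949.
Known gains sum to 0.572 + 0.181 + 0.034 = 0.787.
g_cld = 0.7949 − 0.787 = 0.01.

0.01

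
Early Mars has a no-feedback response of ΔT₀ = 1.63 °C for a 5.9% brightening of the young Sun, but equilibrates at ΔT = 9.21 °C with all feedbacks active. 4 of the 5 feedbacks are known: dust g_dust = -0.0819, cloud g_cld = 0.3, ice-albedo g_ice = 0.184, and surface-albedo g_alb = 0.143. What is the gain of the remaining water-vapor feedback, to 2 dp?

Amplification A = ΔT/ΔT₀ = 9.21/1.63 = 5.65.
Total gain g = 1 − 1/A = 1 − 1/5.65 = 0.823.
Known gains sum to -0.0819 + 0.3 + 0.184 + 0.143 = 0.5451.
g_wv = 0.823 − 0.5451 = 0.28.

0.28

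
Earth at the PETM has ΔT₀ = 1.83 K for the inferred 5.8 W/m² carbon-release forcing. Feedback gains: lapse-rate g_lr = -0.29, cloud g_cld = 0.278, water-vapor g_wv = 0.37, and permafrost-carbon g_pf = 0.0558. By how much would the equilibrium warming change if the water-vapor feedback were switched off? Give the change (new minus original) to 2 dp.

Original: g = 0.4138, ΔT = 1.83/(1−0.4138) = 3.1218 K.
Without water-vapor: g' = 0.0438, ΔT' = 1.83/(1−0.0438) = 1.9138 K.
Change = 1.9138 − 3.1218 = -1.21 K.

-1.21 K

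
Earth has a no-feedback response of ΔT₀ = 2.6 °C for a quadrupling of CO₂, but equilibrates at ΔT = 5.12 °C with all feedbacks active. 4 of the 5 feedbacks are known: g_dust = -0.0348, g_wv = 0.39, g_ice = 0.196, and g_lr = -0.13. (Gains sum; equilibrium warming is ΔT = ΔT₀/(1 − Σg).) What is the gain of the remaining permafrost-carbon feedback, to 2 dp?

Amplification A = ΔT/ΔT₀ = 5.12/2.6 = 1.969.
Total gain g = 1 − 1/A = 1 − 1/1.969 = 0.4921.
Known gains sum to -0.0348 + 0.39 + 0.196 − 0.13 = 0.4212.
g_pf = 0.4921 − 0.4212 = 0.07.

0.07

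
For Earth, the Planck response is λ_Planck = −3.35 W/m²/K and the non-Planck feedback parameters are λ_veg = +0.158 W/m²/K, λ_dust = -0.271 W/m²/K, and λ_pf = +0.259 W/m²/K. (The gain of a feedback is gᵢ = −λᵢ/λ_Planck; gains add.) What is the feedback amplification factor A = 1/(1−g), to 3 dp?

1.046

Convert to gains: g_veg = 0.158/3.35 = 0.04716; g_dust = -0.271/3.35 = -0.0809; g_pf = 0.259/3.35 = 0.07731.
Total gain g = 0.04357.
A = 1/(1 − 0.04357) = 1.046.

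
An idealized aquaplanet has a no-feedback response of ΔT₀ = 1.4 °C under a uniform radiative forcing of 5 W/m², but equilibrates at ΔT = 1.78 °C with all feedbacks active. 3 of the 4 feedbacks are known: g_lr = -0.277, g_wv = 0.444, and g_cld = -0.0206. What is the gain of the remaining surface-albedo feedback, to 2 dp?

Amplification A = ΔT/ΔT₀ = 1.78/1.4 = 1.271.
Total gain g = 1 − 1/A = 1 − 1/1.271 = 0.2132.
Known gains sum to -0.277 + 0.444 − 0.0206 = 0.1464.
g_alb = 0.2132 − 0.1464 = 0.07.

0.07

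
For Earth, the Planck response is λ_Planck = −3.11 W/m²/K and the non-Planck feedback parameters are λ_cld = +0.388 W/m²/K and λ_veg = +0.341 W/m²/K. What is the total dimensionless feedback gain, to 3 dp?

Convert to gains: g_cld = 0.388/3.11 = 0.1248; g_veg = 0.341/3.11 = 0.1096.
Total gain g = 0.2344.

0.234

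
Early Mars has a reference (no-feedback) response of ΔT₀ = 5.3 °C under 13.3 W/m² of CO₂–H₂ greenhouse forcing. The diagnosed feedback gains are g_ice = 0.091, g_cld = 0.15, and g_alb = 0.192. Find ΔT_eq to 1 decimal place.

9.3 °C

Total gain g = 0.091 + 0.15 + 0.192 = 0.433.
Amplification A = 1/(1 − 0.433) = 1.764.
ΔT = 5.3 × 1.764 = 9.3 °C.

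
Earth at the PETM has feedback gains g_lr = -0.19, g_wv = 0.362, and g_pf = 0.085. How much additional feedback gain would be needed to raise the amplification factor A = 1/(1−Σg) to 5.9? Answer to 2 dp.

0.57

Current total gain = 0.257.
Target gain for A = 5.9: g* = 1 − 1/5.9 = 0.8305.
Additional gain needed = 0.8305 − 0.257 = 0.57.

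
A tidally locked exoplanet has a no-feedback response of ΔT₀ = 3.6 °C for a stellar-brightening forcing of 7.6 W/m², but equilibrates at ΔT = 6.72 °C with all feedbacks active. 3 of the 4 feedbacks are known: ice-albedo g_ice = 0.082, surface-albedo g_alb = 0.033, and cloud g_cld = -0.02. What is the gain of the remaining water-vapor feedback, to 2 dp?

Amplification A = ΔT/ΔT₀ = 6.72/3.6 = 1.867.
Total gain g = 1 − 1/A = 1 − 1/1.867 = 0.4644.
Known gains sum to 0.082 + 0.033 − 0.02 = 0.095.
g_wv = 0.4644 − 0.095 = 0.37.

0.37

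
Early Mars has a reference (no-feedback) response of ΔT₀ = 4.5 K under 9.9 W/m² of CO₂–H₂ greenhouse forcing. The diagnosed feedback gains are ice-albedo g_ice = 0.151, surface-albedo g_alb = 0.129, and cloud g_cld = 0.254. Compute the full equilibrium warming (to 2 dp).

9.66 K

Total gain g = 0.151 + 0.129 + 0.254 = 0.534.
Amplification A = 1/(1 − 0.534) = 2.146.
ΔT = 4.5 × 2.146 = 9.66 K.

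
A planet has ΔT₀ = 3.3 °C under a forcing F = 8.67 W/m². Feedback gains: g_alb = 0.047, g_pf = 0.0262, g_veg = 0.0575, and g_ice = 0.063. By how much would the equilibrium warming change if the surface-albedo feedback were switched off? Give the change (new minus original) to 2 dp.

Original: g = 0.1937, ΔT = 3.3/(1−0.1937) = 4.0928 °C.
Without surface-albedo: g' = 0.1467, ΔT' = 3.3/(1−0.1467) = 3.8673 °C.
Change = 3.8673 − 4.0928 = -0.23 °C.

-0.23 °C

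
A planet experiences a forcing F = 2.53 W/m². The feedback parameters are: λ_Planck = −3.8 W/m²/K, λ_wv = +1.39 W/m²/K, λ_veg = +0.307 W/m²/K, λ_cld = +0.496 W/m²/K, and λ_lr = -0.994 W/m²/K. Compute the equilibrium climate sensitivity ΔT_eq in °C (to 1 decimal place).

1.0 °C

Net feedback parameter λ = (−3.8) + (+1.39) + (+0.307) + (+0.496) + (-0.994) = -2.601 W/m²/K.
ΔT = −F/λ = −2.53/(-2.601) = 1.0 °C.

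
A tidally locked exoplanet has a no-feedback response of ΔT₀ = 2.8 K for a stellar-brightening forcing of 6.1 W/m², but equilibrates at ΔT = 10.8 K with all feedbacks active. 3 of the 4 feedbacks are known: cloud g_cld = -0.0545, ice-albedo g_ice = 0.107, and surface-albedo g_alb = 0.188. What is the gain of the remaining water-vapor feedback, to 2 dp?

0.50

Amplification A = ΔT/ΔT₀ = 10.8/2.8 = 3.857.
Total gain g = 1 − 1/A = 1 − 1/3.857 = 0.7407.
Known gains sum to -0.0545 + 0.107 + 0.188 = 0.2405.
g_wv = 0.7407 − 0.2405 = 0.50.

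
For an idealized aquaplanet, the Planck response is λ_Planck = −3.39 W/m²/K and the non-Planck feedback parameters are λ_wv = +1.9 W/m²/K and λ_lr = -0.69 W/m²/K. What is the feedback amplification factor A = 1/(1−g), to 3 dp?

1.555

Convert to gains: g_wv = 1.9/3.39 = 0.5605; g_lr = -0.69/3.39 = -0.2035.
Total gain g = 0.357.
A = 1/(1 − 0.357) = 1.555.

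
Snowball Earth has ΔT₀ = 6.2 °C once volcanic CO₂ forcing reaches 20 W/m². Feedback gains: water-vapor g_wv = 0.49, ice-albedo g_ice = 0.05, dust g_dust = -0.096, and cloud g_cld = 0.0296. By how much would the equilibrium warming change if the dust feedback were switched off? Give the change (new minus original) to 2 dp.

Original: g = 0.4736, ΔT = 6.2/(1−0.4736) = 11.7781 °C.
Without dust: g' = 0.5696, ΔT' = 6.2/(1−0.5696) = 14.4052 °C.
Change = 14.4052 − 11.7781 = 2.63 °C.

2.63 °C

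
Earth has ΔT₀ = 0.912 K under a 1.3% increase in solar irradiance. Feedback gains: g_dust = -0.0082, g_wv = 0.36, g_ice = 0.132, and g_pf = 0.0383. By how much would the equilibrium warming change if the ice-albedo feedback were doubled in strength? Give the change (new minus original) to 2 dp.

Original: g = 0.5221, ΔT = 0.912/(1−0.5221) = 1.9083 K.
With doubled ice-albedo: g' = 0.6541, ΔT' = 0.912/(1−0.6541) = 2.6366 K.
Change = 2.6366 − 1.9083 = 0.73 K.

0.73 K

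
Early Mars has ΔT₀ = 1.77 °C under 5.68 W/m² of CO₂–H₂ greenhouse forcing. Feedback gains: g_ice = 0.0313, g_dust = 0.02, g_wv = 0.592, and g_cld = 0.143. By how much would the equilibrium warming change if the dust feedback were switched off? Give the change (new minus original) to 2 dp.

-0.71 °C

Original: g = 0.7863, ΔT = 1.77/(1−0.7863) = 8.2826 °C.
Without dust: g' = 0.7663, ΔT' = 1.77/(1−0.7663) = 7.5738 °C.
Change = 7.5738 − 8.2826 = -0.71 °C.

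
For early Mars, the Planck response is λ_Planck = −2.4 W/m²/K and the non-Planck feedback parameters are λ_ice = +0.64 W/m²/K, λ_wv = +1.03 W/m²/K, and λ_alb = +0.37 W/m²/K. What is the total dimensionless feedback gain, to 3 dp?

0.850

Convert to gains: g_ice = 0.64/2.4 = 0.2667; g_wv = 1.03/2.4 = 0.4292; g_alb = 0.37/2.4 = 0.1542.
Total gain g = 0.8501.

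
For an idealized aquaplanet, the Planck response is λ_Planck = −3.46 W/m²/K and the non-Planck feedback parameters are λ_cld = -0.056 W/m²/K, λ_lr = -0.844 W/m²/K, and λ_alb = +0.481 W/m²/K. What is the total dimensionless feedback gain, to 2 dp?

-0.12

Convert to gains: g_cld = -0.056/3.46 = -0.01618; g_lr = -0.844/3.46 = -0.2439; g_alb = 0.481/3.46 = 0.139.
Total gain g = -0.12108.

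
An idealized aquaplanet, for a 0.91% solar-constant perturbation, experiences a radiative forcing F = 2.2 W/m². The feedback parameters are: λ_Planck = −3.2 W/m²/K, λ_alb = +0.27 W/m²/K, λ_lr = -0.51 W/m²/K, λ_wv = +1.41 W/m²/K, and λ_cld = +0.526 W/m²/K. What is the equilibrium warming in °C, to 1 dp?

1.5 °C

Net feedback parameter λ = (−3.2) + (+0.27) + (-0.51) + (+1.41) + (+0.526) = -1.504 W/m²/K.
ΔT = −F/λ = −2.2/(-1.504) = 1.5 °C.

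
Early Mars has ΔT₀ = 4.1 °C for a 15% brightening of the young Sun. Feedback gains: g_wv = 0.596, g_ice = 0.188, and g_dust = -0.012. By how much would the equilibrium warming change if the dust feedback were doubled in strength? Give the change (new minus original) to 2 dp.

-0.90 °C

Original: g = 0.772, ΔT = 4.1/(1−0.772) = 17.9825 °C.
With doubled dust: g' = 0.76, ΔT' = 4.1/(1−0.76) = 17.0833 °C.
Change = 17.0833 − 17.9825 = -0.90 °C.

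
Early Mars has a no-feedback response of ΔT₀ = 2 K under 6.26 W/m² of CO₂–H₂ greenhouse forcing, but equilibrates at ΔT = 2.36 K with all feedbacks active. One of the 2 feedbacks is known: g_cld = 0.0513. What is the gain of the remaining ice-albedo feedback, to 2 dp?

Amplification A = ΔT/ΔT₀ = 2.36/2 = 1.18.
Total gain g = 1 − 1/A = 1 − 1/1.18 = 0.1525.
The known gain is 0.0513.
g_ice = 0.1525 − 0.0513 = 0.10.

0.10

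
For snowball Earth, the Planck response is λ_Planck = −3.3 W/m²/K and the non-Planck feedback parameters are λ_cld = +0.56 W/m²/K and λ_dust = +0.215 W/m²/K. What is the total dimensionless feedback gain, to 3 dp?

Convert to gains: g_cld = 0.56/3.3 = 0.1697; g_dust = 0.215/3.3 = 0.06515.
Total gain g = 0.23485.

0.235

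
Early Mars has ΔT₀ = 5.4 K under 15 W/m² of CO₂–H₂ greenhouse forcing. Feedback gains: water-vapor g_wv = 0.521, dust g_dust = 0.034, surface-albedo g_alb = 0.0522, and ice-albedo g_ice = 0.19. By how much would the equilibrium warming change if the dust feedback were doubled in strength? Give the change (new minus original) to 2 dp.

5.36 K

Original: g = 0.7972, ΔT = 5.4/(1−0.7972) = 26.6272 K.
With doubled dust: g' = 0.8312, ΔT' = 5.4/(1−0.8312) = 31.9905 K.
Change = 31.9905 − 26.6272 = 5.36 K.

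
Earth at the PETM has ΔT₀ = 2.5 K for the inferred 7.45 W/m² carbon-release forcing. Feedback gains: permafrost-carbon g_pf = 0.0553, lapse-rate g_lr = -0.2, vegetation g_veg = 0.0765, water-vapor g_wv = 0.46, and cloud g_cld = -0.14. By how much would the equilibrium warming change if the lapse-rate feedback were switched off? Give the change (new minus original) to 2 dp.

Original: g = 0.2518, ΔT = 2.5/(1−0.2518) = 3.3414 K.
Without lapse-rate: g' = 0.4518, ΔT' = 2.5/(1−0.4518) = 4.5604 K.
Change = 4.5604 − 3.3414 = 1.22 K.

1.22 K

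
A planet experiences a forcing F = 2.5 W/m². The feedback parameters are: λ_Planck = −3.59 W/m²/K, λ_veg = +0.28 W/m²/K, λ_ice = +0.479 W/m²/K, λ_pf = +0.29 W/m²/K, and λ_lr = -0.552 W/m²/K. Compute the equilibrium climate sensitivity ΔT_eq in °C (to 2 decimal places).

0.81 °C

Net feedback parameter λ = (−3.59) + (+0.28) + (+0.479) + (+0.29) + (-0.552) = -3.093 W/m²/K.
ΔT = −F/λ = −2.5/(-3.093) = 0.81 °C.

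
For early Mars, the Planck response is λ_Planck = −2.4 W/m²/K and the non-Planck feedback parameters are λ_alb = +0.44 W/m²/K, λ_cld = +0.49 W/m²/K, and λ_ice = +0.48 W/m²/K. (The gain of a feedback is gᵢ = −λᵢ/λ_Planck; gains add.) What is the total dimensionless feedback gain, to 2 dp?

Convert to gains: g_alb = 0.44/2.4 = 0.1833; g_cld = 0.49/2.4 = 0.2042; g_ice = 0.48/2.4 = 0.2.
Total gain g = 0.5875.

0.59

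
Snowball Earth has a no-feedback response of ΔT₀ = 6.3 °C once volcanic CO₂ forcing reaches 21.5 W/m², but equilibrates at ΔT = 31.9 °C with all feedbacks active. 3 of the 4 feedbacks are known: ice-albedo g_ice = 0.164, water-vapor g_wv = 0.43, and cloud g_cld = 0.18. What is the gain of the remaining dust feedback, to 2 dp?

Amplification A = ΔT/ΔT₀ = 31.9/6.3 = 5.063.
Total gain g = 1 − 1/A = 1 − 1/5.063 = 0.8025.
Known gains sum to 0.164 + 0.43 + 0.18 = 0.774.
g_dust = 0.8025 − 0.774 = 0.03.

0.03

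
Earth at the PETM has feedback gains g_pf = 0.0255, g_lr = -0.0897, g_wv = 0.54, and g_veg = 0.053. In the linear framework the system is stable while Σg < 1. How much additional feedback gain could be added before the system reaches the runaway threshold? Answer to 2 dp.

Current total gain = 0.0255 − 0.0897 + 0.54 + 0.053 = 0.5288.
Margin to runaway = 1 − 0.5288 = 0.47.

0.47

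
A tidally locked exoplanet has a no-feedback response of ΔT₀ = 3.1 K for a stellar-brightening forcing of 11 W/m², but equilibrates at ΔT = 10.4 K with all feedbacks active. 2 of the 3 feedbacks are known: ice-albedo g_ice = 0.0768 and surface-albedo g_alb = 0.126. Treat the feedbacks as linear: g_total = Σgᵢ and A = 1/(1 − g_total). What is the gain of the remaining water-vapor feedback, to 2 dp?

Amplification A = ΔT/ΔT₀ = 10.4/3.1 = 3.355.
Total gain g = 1 − 1/A = 1 − 1/3.355 = 0.7019.
Known gains sum to 0.0768 + 0.126 = 0.2028.
g_wv = 0.7019 − 0.2028 = 0.50.

0.50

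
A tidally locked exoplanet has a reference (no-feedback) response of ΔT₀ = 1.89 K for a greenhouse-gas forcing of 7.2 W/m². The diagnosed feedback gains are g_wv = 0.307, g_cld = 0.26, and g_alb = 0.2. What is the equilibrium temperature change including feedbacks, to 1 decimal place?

Total gain g = 0.307 + 0.26 + 0.2 = 0.767.
Amplification A = 1/(1 − 0.767) = 4.292.
ΔT = 1.89 × 4.292 = 8.1 K.

8.1 K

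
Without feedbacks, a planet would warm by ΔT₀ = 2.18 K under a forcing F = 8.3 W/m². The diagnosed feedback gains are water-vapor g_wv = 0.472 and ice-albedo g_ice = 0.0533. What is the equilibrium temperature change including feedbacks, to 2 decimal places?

Total gain g = 0.472 + 0.0533 = 0.5253.
Amplification A = 1/(1 − 0.5253) = 2.107.
ΔT = 2.18 × 2.107 = 4.59 K.

4.59 K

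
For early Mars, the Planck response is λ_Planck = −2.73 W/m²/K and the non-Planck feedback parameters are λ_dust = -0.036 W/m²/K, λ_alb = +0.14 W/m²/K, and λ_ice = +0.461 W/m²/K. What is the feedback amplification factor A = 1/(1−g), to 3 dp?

1.261

Convert to gains: g_dust = -0.036/2.73 = -0.01319; g_alb = 0.14/2.73 = 0.05128; g_ice = 0.461/2.73 = 0.1689.
Total gain g = 0.20699.
A = 1/(1 − 0.20699) = 1.261.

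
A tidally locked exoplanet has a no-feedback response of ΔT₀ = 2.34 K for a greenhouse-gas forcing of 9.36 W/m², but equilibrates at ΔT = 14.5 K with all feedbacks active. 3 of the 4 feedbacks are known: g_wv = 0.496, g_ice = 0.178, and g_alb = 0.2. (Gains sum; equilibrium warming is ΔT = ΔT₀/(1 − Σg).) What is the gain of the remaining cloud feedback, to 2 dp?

-0.04

Amplification A = ΔT/ΔT₀ = 14.5/2.34 = 6.197.
Total gain g = 1 − 1/A = 1 − 1/6.197 = 0.8386.
Known gains sum to 0.496 + 0.178 + 0.2 = 0.874.
g_cld = 0.8386 − 0.874 = -0.04.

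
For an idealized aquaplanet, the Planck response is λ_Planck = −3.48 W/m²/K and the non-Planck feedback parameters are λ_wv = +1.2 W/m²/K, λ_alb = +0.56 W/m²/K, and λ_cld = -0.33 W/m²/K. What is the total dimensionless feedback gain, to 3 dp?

0.411

Convert to gains: g_wv = 1.2/3.48 = 0.3448; g_alb = 0.56/3.48 = 0.1609; g_cld = -0.33/3.48 = -0.09483.
Total gain g = 0.41087.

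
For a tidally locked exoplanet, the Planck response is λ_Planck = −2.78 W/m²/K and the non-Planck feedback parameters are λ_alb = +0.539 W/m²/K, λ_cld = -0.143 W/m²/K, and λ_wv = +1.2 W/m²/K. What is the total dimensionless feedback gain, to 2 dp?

Convert to gains: g_alb = 0.539/2.78 = 0.1939; g_cld = -0.143/2.78 = -0.05144; g_wv = 1.2/2.78 = 0.4317.
Total gain g = 0.57416.

0.57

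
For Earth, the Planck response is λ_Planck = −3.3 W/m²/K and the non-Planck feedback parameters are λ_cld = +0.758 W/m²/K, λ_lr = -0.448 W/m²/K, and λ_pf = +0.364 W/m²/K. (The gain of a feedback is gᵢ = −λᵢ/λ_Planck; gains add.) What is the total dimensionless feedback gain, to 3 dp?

0.204

Convert to gains: g_cld = 0.758/3.3 = 0.2297; g_lr = -0.448/3.3 = -0.1358; g_pf = 0.364/3.3 = 0.1103.
Total gain g = 0.2042.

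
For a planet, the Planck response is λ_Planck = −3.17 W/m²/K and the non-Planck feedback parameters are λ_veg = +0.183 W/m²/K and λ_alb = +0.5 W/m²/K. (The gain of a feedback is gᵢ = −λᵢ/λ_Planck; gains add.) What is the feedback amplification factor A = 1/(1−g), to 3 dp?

Convert to gains: g_veg = 0.183/3.17 = 0.05773; g_alb = 0.5/3.17 = 0.1577.
Total gain g = 0.21543.
A = 1/(1 − 0.21543) = 1.275.

1.275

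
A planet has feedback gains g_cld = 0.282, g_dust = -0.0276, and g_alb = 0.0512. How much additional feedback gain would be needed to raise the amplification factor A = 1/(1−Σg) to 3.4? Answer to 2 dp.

0.40

Current total gain = 0.3056.
Target gain for A = 3.4: g* = 1 − 1/3.4 = 0.7059.
Additional gain needed = 0.7059 − 0.3056 = 0.40.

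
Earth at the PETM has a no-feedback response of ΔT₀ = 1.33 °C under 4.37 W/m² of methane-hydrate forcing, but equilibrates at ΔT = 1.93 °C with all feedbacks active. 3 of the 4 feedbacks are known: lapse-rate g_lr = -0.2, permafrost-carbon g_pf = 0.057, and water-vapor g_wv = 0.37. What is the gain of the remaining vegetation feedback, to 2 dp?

0.08

Amplification A = ΔT/ΔT₀ = 1.93/1.33 = 1.451.
Total gain g = 1 − 1/A = 1 − 1/1.451 = 0.3108.
Known gains sum to -0.2 + 0.057 + 0.37 = 0.227.
g_veg = 0.3108 − 0.227 = 0.08.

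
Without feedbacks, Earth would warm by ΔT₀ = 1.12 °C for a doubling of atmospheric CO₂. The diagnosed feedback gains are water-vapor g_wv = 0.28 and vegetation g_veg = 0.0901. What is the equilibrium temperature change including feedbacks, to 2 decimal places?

Total gain g = 0.28 + 0.0901 = 0.3701.
Amplification A = 1/(1 − 0.3701) = 1.588.
ΔT = 1.12 × 1.588 = 1.78 °C.

1.78 °C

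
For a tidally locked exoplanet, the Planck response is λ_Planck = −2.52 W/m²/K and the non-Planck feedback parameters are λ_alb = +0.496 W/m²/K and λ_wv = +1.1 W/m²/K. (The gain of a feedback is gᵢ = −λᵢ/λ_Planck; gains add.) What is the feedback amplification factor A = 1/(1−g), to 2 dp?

2.73

Convert to gains: g_alb = 0.496/2.52 = 0.1968; g_wv = 1.1/2.52 = 0.4365.
Total gain g = 0.6333.
A = 1/(1 − 0.6333) = 2.73.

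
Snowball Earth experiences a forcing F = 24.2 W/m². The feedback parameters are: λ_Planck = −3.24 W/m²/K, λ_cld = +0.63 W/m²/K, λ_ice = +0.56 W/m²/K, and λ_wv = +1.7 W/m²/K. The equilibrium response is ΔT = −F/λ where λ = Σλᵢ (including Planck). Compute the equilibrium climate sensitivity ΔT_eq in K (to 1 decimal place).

Net feedback parameter λ = (−3.24) + (+0.63) + (+0.56) + (+1.7) = -0.35 W/m²/K.
ΔT = −F/λ = −24.2/(-0.35) = 69.1 K.

69.1 K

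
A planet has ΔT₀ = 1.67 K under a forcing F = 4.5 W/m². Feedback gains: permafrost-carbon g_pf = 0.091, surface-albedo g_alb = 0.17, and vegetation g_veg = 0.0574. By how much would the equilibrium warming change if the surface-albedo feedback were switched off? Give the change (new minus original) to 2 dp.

-0.49 K

Original: g = 0.3184, ΔT = 1.67/(1−0.3184) = 2.4501 K.
Without surface-albedo: g' = 0.1484, ΔT' = 1.67/(1−0.1484) = 1.9610 K.
Change = 1.9610 − 2.4501 = -0.49 K.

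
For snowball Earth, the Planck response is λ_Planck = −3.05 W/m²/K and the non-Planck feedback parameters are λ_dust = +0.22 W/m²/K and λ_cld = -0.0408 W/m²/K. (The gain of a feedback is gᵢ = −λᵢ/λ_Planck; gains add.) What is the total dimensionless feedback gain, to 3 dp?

Convert to gains: g_dust = 0.22/3.05 = 0.07213; g_cld = -0.0408/3.05 = -0.01338.
Total gain g = 0.05875.

0.059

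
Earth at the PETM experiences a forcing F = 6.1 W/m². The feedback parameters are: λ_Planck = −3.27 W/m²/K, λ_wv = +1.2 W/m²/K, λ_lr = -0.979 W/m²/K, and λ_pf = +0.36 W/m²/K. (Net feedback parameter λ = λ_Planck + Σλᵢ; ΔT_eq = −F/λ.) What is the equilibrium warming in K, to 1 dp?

2.3 K

Net feedback parameter λ = (−3.27) + (+1.2) + (-0.979) + (+0.36) = -2.689 W/m²/K.
ΔT = −F/λ = −6.1/(-2.689) = 2.3 K.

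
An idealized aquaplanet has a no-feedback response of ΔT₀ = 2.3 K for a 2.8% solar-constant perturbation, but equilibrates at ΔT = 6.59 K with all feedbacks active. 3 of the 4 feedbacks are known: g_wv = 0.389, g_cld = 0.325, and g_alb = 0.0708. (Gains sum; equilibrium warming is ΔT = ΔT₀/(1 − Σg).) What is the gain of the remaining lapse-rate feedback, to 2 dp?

Amplification A = ΔT/ΔT₀ = 6.59/2.3 = 2.865.
Total gain g = 1 − 1/A = 1 − 1/2.865 = 0.651.
Known gains sum to 0.389 + 0.325 + 0.0708 = 0.7848.
g_lr = 0.651 − 0.7848 = -0.13.

-0.13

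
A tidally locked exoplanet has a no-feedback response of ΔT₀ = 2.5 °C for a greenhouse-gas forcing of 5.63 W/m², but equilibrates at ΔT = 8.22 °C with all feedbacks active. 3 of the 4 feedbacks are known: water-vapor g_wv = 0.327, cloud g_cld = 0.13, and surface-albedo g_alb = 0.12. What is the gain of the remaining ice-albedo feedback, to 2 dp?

Amplification A = ΔT/ΔT₀ = 8.22/2.5 = 3.288.
Total gain g = 1 − 1/A = 1 − 1/3.288 = 0.6959.
Known gains sum to 0.327 + 0.13 + 0.12 = 0.577.
g_ice = 0.6959 − 0.577 = 0.12.

0.12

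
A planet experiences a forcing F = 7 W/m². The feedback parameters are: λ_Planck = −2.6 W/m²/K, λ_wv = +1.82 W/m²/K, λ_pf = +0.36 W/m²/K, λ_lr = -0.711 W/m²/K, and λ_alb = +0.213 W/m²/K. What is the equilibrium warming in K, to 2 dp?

Net feedback parameter λ = (−2.6) + (+1.82) + (+0.36) + (-0.711) + (+0.213) = -0.918 W/m²/K.
ΔT = −F/λ = −7/(-0.918) = 7.63 K.

7.63 K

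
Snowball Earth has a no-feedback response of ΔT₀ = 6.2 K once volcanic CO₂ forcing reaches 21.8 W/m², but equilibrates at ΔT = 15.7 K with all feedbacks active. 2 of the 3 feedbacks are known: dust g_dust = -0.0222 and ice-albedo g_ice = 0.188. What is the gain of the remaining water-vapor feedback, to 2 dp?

0.44

Amplification A = ΔT/ΔT₀ = 15.7/6.2 = 2.532.
Total gain g = 1 − 1/A = 1 − 1/2.532 = 0.6051.
Known gains sum to -0.0222 + 0.188 = 0.1658.
g_wv = 0.6051 − 0.1658 = 0.44.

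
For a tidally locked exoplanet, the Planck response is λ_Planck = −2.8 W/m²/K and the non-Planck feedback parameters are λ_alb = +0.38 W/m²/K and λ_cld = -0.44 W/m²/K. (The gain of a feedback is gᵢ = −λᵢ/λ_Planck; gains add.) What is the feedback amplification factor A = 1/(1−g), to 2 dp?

0.98

Convert to gains: g_alb = 0.38/2.8 = 0.1357; g_cld = -0.44/2.8 = -0.1571.
Total gain g = -0.0214.
A = 1/(1 + 0.0214) = 0.98.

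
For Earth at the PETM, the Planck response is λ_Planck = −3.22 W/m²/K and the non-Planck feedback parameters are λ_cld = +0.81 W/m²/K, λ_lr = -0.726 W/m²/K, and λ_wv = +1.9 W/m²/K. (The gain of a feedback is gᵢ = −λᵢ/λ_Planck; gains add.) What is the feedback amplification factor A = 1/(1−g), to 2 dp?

2.61

Convert to gains: g_cld = 0.81/3.22 = 0.2516; g_lr = -0.726/3.22 = -0.2255; g_wv = 1.9/3.22 = 0.5901.
Total gain g = 0.6162.
A = 1/(1 − 0.6162) = 2.61.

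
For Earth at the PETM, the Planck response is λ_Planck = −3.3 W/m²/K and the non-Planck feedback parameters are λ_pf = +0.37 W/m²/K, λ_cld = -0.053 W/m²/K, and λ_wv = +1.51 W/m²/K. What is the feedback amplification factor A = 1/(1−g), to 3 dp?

Convert to gains: g_pf = 0.37/3.3 = 0.1121; g_cld = -0.053/3.3 = -0.01606; g_wv = 1.51/3.3 = 0.4576.
Total gain g = 0.55364.
A = 1/(1 − 0.55364) = 2.240.

2.240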